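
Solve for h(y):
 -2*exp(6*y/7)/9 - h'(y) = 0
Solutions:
 h(y) = C1 - 7*exp(6*y/7)/27


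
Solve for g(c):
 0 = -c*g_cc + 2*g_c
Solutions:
 g(c) = C1 + C2*c^3


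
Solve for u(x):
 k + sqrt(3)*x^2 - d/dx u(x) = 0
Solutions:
 u(x) = C1 + k*x + sqrt(3)*x^3/3


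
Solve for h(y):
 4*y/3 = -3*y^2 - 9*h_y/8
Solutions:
 h(y) = C1 - 8*y^3/9 - 16*y^2/27


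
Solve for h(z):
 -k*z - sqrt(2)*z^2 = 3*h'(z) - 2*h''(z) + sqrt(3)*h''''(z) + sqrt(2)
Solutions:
 h(z) = C1 + C2*exp(z*(4*6^(1/3)/(sqrt(729 - 32*sqrt(3)) + 27)^(1/3) + 2^(2/3)*3^(1/6)*(sqrt(729 - 32*sqrt(3)) + 27)^(1/3))/12)*sin(z*(-6^(2/3)*(sqrt(729 - 32*sqrt(3)) + 27)^(1/3) + 4*2^(1/3)*3^(5/6)/(sqrt(729 - 32*sqrt(3)) + 27)^(1/3))/12) + C3*exp(z*(4*6^(1/3)/(sqrt(729 - 32*sqrt(3)) + 27)^(1/3) + 2^(2/3)*3^(1/6)*(sqrt(729 - 32*sqrt(3)) + 27)^(1/3))/12)*cos(z*(-6^(2/3)*(sqrt(729 - 32*sqrt(3)) + 27)^(1/3) + 4*2^(1/3)*3^(5/6)/(sqrt(729 - 32*sqrt(3)) + 27)^(1/3))/12) + C4*exp(-z*(4*6^(1/3)/(sqrt(729 - 32*sqrt(3)) + 27)^(1/3) + 2^(2/3)*3^(1/6)*(sqrt(729 - 32*sqrt(3)) + 27)^(1/3))/6) - k*z^2/6 - 2*k*z/9 - sqrt(2)*z^3/9 - 2*sqrt(2)*z^2/9 - 17*sqrt(2)*z/27


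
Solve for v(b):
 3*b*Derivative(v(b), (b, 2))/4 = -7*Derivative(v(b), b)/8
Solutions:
 v(b) = C1 + C2/b^(1/6)


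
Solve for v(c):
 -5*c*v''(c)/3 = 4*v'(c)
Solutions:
 v(c) = C1 + C2/c^(7/5)


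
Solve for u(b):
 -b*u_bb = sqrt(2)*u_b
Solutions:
 u(b) = C1 + C2*b^(1 - sqrt(2))


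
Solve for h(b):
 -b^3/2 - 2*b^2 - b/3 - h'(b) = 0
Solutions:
 h(b) = C1 - b^4/8 - 2*b^3/3 - b^2/6


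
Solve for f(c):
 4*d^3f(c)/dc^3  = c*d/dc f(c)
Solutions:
 f(c) = C1 + Integral(C2*airyai(2^(1/3)*c/2) + C3*airybi(2^(1/3)*c/2), c)


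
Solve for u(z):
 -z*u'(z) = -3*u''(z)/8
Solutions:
 u(z) = C1 + C2*erfi(2*sqrt(3)*z/3)


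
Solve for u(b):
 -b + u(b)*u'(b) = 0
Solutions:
 u(b) = -sqrt(C1 + b^2)
 u(b) = sqrt(C1 + b^2)


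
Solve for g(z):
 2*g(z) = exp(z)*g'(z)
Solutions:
 g(z) = C1*exp(-2*exp(-z))


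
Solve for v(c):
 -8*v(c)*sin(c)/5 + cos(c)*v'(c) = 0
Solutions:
 v(c) = C1/cos(c)^(8/5)


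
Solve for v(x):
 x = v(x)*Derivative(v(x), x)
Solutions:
 v(x) = -sqrt(C1 + x^2)
 v(x) = sqrt(C1 + x^2)


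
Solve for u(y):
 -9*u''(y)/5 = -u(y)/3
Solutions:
 u(y) = C1*exp(-sqrt(15)*y/9) + C2*exp(sqrt(15)*y/9)


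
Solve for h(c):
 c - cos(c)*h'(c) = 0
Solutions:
 h(c) = C1 + Integral(c/cos(c), c)


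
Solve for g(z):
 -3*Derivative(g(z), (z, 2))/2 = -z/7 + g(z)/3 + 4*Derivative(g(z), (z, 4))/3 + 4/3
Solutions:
 g(z) = C1*sin(z*sqrt(9 - sqrt(17))/4) + C2*sin(z*sqrt(sqrt(17) + 9)/4) + C3*cos(z*sqrt(9 - sqrt(17))/4) + C4*cos(z*sqrt(sqrt(17) + 9)/4) + 3*z/7 - 4


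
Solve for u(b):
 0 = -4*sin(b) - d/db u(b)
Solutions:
 u(b) = C1 + 4*cos(b)


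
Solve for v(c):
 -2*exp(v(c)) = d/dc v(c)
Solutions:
 v(c) = log(1/(C1 + 2*c))


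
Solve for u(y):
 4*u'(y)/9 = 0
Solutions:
 u(y) = C1


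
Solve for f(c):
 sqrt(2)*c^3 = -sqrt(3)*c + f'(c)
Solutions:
 f(c) = C1 + sqrt(2)*c^4/4 + sqrt(3)*c^2/2


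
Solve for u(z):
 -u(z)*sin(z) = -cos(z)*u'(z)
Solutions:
 u(z) = C1/cos(z)


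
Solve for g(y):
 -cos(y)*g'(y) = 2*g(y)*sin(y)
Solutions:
 g(y) = C1*cos(y)^2


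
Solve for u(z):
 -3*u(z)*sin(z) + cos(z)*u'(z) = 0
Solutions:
 u(z) = C1/cos(z)^3


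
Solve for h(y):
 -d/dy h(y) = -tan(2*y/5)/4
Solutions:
 h(y) = C1 - 5*log(cos(2*y/5))/8


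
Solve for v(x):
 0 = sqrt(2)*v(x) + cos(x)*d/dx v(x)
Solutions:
 v(x) = C1*(sin(x) - 1)^(sqrt(2)/2)/(sin(x) + 1)^(sqrt(2)/2)


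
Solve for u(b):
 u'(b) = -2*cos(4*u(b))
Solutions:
 u(b) = -asin((C1 + exp(16*b))/(C1 - exp(16*b)))/4 + pi/4
 u(b) = asin((C1 + exp(16*b))/(C1 - exp(16*b)))/4


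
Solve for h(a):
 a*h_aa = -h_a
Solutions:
 h(a) = C1 + C2*log(a)


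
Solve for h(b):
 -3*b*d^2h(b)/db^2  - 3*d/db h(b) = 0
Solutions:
 h(b) = C1 + C2*log(b)


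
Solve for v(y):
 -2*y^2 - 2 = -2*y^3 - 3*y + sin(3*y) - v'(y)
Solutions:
 v(y) = C1 - y^4/2 + 2*y^3/3 - 3*y^2/2 + 2*y - cos(3*y)/3


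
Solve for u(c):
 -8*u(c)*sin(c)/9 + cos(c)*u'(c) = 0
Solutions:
 u(c) = C1/cos(c)^(8/9)


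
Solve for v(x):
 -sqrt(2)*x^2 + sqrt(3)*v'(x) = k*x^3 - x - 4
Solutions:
 v(x) = C1 + sqrt(3)*k*x^4/12 + sqrt(6)*x^3/9 - sqrt(3)*x^2/6 - 4*sqrt(3)*x/3


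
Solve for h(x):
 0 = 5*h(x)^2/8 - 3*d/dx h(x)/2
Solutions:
 h(x) = -12/(C1 + 5*x)


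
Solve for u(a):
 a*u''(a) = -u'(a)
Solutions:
 u(a) = C1 + C2*log(a)


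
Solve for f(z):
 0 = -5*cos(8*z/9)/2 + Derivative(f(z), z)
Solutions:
 f(z) = C1 + 45*sin(8*z/9)/16


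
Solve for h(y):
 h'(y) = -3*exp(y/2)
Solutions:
 h(y) = C1 - 6*exp(y/2)


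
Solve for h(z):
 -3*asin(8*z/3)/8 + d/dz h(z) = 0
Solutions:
 h(z) = C1 + 3*z*asin(8*z/3)/8 + 3*sqrt(9 - 64*z^2)/64


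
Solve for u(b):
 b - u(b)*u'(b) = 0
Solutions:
 u(b) = -sqrt(C1 + b^2)
 u(b) = sqrt(C1 + b^2)


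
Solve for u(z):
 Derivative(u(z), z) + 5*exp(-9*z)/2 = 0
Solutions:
 u(z) = C1 + 5*exp(-9*z)/18


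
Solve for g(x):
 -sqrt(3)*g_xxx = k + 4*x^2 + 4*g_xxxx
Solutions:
 g(x) = C1 + C2*x + C3*x^2 + C4*exp(-sqrt(3)*x/4) - sqrt(3)*x^5/45 + 4*x^4/9 + sqrt(3)*x^3*(-3*k - 128)/54


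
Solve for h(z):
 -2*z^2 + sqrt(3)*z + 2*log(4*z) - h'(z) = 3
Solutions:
 h(z) = C1 - 2*z^3/3 + sqrt(3)*z^2/2 + 2*z*log(z) - 5*z + z*log(16)


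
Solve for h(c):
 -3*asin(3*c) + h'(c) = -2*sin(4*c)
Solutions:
 h(c) = C1 + 3*c*asin(3*c) + sqrt(1 - 9*c^2) + cos(4*c)/2


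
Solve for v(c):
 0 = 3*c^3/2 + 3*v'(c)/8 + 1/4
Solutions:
 v(c) = C1 - c^4 - 2*c/3


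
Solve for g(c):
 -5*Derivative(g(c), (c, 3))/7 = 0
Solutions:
 g(c) = C1 + C2*c + C3*c^2


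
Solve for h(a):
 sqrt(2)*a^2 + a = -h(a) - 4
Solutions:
 h(a) = -sqrt(2)*a^2 - a - 4


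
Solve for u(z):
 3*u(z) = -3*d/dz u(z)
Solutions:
 u(z) = C1*exp(-z)


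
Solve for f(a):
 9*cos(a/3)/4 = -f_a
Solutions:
 f(a) = C1 - 27*sin(a/3)/4


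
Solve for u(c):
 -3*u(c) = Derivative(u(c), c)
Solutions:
 u(c) = C1*exp(-3*c)


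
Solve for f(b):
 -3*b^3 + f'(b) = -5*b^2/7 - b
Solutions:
 f(b) = C1 + 3*b^4/4 - 5*b^3/21 - b^2/2


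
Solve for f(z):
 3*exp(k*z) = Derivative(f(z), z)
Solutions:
 f(z) = C1 + 3*exp(k*z)/k


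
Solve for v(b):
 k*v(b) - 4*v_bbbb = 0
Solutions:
 v(b) = C1*exp(-sqrt(2)*b*k^(1/4)/2) + C2*exp(sqrt(2)*b*k^(1/4)/2) + C3*exp(-sqrt(2)*I*b*k^(1/4)/2) + C4*exp(sqrt(2)*I*b*k^(1/4)/2)


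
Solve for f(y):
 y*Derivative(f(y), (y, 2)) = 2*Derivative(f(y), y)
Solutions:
 f(y) = C1 + C2*y^3


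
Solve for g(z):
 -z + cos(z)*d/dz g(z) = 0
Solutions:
 g(z) = C1 + Integral(z/cos(z), z)


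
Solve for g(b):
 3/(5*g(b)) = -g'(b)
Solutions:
 g(b) = -sqrt(C1 - 30*b)/5
 g(b) = sqrt(C1 - 30*b)/5


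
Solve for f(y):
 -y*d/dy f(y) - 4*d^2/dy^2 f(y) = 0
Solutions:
 f(y) = C1 + C2*erf(sqrt(2)*y/4)


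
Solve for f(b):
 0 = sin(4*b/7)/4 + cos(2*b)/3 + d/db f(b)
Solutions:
 f(b) = C1 - sin(2*b)/6 + 7*cos(4*b/7)/16


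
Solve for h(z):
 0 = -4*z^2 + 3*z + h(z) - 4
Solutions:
 h(z) = 4*z^2 - 3*z + 4


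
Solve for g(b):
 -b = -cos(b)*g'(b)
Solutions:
 g(b) = C1 + Integral(b/cos(b), b)


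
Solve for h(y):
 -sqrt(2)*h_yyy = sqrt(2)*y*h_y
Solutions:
 h(y) = C1 + Integral(C2*airyai(-y) + C3*airybi(-y), y)


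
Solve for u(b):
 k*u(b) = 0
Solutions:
 u(b) = 0


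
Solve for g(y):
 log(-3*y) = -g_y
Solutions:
 g(y) = C1 - y*log(-y) + y*(1 - log(3))


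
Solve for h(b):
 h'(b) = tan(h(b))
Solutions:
 h(b) = pi - asin(C1*exp(b))
 h(b) = asin(C1*exp(b))


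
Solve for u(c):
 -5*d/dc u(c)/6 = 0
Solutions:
 u(c) = C1


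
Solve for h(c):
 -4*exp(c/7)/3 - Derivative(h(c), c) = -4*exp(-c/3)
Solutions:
 h(c) = C1 - 28*exp(c/7)/3 - 12*exp(-c/3)


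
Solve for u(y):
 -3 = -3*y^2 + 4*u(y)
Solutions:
 u(y) = 3*y^2/4 - 3/4


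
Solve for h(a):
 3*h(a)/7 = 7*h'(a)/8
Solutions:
 h(a) = C1*exp(24*a/49)


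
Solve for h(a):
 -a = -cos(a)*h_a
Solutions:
 h(a) = C1 + Integral(a/cos(a), a)


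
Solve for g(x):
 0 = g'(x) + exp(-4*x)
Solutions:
 g(x) = C1 + exp(-4*x)/4


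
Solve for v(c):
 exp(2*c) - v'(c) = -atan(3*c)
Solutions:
 v(c) = C1 + c*atan(3*c) + exp(2*c)/2 - log(9*c^2 + 1)/6


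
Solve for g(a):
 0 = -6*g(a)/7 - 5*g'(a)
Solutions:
 g(a) = C1*exp(-6*a/35)


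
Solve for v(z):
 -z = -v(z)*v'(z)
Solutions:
 v(z) = -sqrt(C1 + z^2)
 v(z) = sqrt(C1 + z^2)


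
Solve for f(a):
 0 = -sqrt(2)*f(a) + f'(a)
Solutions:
 f(a) = C1*exp(sqrt(2)*a)


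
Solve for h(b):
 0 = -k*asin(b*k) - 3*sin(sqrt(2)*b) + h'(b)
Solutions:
 h(b) = C1 + k*Piecewise((b*asin(b*k) + sqrt(-b^2*k^2 + 1)/k, Ne(k, 0)), (0, True)) - 3*sqrt(2)*cos(sqrt(2)*b)/2


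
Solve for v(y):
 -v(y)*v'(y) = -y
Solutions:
 v(y) = -sqrt(C1 + y^2)
 v(y) = sqrt(C1 + y^2)


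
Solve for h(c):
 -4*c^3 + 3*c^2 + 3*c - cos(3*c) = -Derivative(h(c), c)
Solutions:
 h(c) = C1 + c^4 - c^3 - 3*c^2/2 + sin(3*c)/3


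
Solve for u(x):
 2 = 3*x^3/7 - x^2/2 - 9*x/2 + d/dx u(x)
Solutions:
 u(x) = C1 - 3*x^4/28 + x^3/6 + 9*x^2/4 + 2*x


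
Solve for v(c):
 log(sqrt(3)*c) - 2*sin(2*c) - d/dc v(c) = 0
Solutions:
 v(c) = C1 + c*log(c) - c + c*log(3)/2 + cos(2*c)


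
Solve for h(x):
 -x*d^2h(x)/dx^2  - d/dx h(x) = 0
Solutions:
 h(x) = C1 + C2*log(x)


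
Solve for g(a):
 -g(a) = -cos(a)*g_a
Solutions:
 g(a) = C1*sqrt(sin(a) + 1)/sqrt(sin(a) - 1)


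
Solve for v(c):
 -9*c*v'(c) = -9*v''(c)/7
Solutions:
 v(c) = C1 + C2*erfi(sqrt(14)*c/2)


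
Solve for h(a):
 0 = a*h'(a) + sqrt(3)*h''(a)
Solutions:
 h(a) = C1 + C2*erf(sqrt(2)*3^(3/4)*a/6)


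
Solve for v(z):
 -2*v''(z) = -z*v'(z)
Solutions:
 v(z) = C1 + C2*erfi(z/2)


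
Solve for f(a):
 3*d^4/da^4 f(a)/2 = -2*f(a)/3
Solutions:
 f(a) = (C1*sin(sqrt(3)*a/3) + C2*cos(sqrt(3)*a/3))*exp(-sqrt(3)*a/3) + (C3*sin(sqrt(3)*a/3) + C4*cos(sqrt(3)*a/3))*exp(sqrt(3)*a/3)


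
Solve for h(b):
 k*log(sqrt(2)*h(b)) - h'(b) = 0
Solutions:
 Integral(1/(2*log(_y) + log(2)), (_y, h(b))) = C1 + b*k/2


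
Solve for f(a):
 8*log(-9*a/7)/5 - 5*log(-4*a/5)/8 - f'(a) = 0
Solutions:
 f(a) = C1 + 39*a*log(-a)/40 + a*(-64*log(7) - 39 - 50*log(2) + 25*log(5) + 128*log(3))/40


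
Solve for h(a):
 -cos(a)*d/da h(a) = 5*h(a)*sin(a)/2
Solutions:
 h(a) = C1*cos(a)^(5/2)


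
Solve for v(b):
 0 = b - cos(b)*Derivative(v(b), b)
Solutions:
 v(b) = C1 + Integral(b/cos(b), b)


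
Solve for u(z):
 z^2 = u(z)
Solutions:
 u(z) = z^2


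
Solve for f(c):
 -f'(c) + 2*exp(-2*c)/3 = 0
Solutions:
 f(c) = C1 - exp(-2*c)/3


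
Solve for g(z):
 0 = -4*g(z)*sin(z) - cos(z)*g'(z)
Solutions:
 g(z) = C1*cos(z)^4


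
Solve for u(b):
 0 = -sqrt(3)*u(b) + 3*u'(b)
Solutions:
 u(b) = C1*exp(sqrt(3)*b/3)


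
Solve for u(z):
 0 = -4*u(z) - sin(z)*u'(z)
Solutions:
 u(z) = C1*(cos(z)^2 + 2*cos(z) + 1)/(cos(z)^2 - 2*cos(z) + 1)


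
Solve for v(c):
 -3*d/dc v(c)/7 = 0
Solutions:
 v(c) = C1


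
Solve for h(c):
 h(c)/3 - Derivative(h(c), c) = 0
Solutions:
 h(c) = C1*exp(c/3)


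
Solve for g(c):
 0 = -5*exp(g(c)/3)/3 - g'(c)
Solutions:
 g(c) = 3*log(1/(C1 + 5*c)) + 6*log(3)


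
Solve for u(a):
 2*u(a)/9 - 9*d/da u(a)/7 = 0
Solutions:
 u(a) = C1*exp(14*a/81)


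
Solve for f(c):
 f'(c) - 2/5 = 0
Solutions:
 f(c) = C1 + 2*c/5


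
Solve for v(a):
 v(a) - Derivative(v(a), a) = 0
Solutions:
 v(a) = C1*exp(a)


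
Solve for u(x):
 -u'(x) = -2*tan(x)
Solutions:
 u(x) = C1 - 2*log(cos(x))


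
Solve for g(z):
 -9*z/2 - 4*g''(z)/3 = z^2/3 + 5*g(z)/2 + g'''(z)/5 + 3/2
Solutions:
 g(z) = C1*exp(z*(-80 + 160*2^(2/3)*5^(1/3)/(27*sqrt(3289) + 2009)^(1/3) + 2^(1/3)*5^(2/3)*(27*sqrt(3289) + 2009)^(1/3))/36)*sin(10^(1/3)*sqrt(3)*z*(-5^(1/3)*(27*sqrt(3289) + 2009)^(1/3) + 160*2^(1/3)/(27*sqrt(3289) + 2009)^(1/3))/36) + C2*exp(z*(-80 + 160*2^(2/3)*5^(1/3)/(27*sqrt(3289) + 2009)^(1/3) + 2^(1/3)*5^(2/3)*(27*sqrt(3289) + 2009)^(1/3))/36)*cos(10^(1/3)*sqrt(3)*z*(-5^(1/3)*(27*sqrt(3289) + 2009)^(1/3) + 160*2^(1/3)/(27*sqrt(3289) + 2009)^(1/3))/36) + C3*exp(-z*(160*2^(2/3)*5^(1/3)/(27*sqrt(3289) + 2009)^(1/3) + 40 + 2^(1/3)*5^(2/3)*(27*sqrt(3289) + 2009)^(1/3))/18) - 2*z^2/15 - 9*z/5 - 103/225


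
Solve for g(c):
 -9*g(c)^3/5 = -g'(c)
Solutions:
 g(c) = -sqrt(10)*sqrt(-1/(C1 + 9*c))/2
 g(c) = sqrt(10)*sqrt(-1/(C1 + 9*c))/2


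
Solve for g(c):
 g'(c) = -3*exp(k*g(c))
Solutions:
 g(c) = Piecewise((log(1/(C1*k + 3*c*k))/k, Ne(k, 0)), (nan, True))
 g(c) = Piecewise((C1 - 3*c, Eq(k, 0)), (nan, True))


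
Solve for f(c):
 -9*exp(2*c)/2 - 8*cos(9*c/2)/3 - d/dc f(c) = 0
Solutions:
 f(c) = C1 - 9*exp(2*c)/4 - 16*sin(9*c/2)/27


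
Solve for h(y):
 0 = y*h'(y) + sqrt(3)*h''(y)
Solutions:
 h(y) = C1 + C2*erf(sqrt(2)*3^(3/4)*y/6)


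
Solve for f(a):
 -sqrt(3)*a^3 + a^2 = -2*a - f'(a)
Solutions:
 f(a) = C1 + sqrt(3)*a^4/4 - a^3/3 - a^2


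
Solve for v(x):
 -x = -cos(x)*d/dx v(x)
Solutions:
 v(x) = C1 + Integral(x/cos(x), x)


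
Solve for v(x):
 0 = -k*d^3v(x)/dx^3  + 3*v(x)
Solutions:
 v(x) = C1*exp(3^(1/3)*x*(1/k)^(1/3)) + C2*exp(x*(-3^(1/3) + 3^(5/6)*I)*(1/k)^(1/3)/2) + C3*exp(-x*(3^(1/3) + 3^(5/6)*I)*(1/k)^(1/3)/2)


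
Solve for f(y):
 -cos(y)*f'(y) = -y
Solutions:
 f(y) = C1 + Integral(y/cos(y), y)


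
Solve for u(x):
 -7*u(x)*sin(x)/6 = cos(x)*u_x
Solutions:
 u(x) = C1*cos(x)^(7/6)


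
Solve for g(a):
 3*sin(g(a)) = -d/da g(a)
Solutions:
 g(a) = -acos((-C1 - exp(6*a))/(C1 - exp(6*a))) + 2*pi
 g(a) = acos((-C1 - exp(6*a))/(C1 - exp(6*a)))


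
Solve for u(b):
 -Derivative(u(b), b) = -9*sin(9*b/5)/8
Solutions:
 u(b) = C1 - 5*cos(9*b/5)/8


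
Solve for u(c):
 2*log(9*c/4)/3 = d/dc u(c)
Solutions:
 u(c) = C1 + 2*c*log(c)/3 - 4*c*log(2)/3 - 2*c/3 + 4*c*log(3)/3


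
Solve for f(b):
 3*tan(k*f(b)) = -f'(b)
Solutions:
 f(b) = Piecewise((-asin(exp(C1*k - 3*b*k))/k + pi/k, Ne(k, 0)), (nan, True))
 f(b) = Piecewise((asin(exp(C1*k - 3*b*k))/k, Ne(k, 0)), (nan, True))


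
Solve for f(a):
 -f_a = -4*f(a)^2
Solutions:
 f(a) = -1/(C1 + 4*a)


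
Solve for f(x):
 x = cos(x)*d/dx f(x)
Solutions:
 f(x) = C1 + Integral(x/cos(x), x)


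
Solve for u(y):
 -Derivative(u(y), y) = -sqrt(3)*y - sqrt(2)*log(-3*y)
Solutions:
 u(y) = C1 + sqrt(3)*y^2/2 + sqrt(2)*y*log(-y) + sqrt(2)*y*(-1 + log(3))


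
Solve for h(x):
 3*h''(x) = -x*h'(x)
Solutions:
 h(x) = C1 + C2*erf(sqrt(6)*x/6)


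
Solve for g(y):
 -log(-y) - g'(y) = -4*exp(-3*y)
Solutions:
 g(y) = C1 - y*log(-y) + y - 4*exp(-3*y)/3


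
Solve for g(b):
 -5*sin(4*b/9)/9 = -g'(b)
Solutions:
 g(b) = C1 - 5*cos(4*b/9)/4


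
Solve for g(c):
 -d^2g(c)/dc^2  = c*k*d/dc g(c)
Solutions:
 g(c) = Piecewise((-sqrt(2)*sqrt(pi)*C1*erf(sqrt(2)*c*sqrt(k)/2)/(2*sqrt(k)) - C2, (k > 0) | (k < 0)), (-C1*c - C2, True))


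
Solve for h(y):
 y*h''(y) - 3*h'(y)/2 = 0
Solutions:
 h(y) = C1 + C2*y^(5/2)


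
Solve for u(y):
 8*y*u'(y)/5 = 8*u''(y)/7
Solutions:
 u(y) = C1 + C2*erfi(sqrt(70)*y/10)


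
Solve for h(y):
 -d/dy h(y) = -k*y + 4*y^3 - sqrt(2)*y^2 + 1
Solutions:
 h(y) = C1 + k*y^2/2 - y^4 + sqrt(2)*y^3/3 - y


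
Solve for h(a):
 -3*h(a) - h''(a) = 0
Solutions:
 h(a) = C1*sin(sqrt(3)*a) + C2*cos(sqrt(3)*a)


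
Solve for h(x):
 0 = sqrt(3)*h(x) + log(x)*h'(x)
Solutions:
 h(x) = C1*exp(-sqrt(3)*li(x))


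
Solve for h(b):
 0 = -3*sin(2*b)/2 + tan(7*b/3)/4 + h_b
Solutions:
 h(b) = C1 + 3*log(cos(7*b/3))/28 - 3*cos(2*b)/4


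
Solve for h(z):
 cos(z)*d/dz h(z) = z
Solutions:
 h(z) = C1 + Integral(z/cos(z), z)


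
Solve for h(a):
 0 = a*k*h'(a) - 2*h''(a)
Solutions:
 h(a) = Piecewise((-sqrt(pi)*C1*erf(a*sqrt(-k)/2)/sqrt(-k) - C2, (k > 0) | (k < 0)), (-C1*a - C2, True))


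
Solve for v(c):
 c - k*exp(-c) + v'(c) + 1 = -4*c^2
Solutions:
 v(c) = C1 - 4*c^3/3 - c^2/2 - c - k*exp(-c)


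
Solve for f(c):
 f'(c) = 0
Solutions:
 f(c) = C1


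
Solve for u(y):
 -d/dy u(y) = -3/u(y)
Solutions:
 u(y) = -sqrt(C1 + 6*y)
 u(y) = sqrt(C1 + 6*y)


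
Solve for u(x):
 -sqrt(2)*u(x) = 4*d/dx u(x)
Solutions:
 u(x) = C1*exp(-sqrt(2)*x/4)


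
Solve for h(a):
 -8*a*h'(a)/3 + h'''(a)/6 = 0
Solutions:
 h(a) = C1 + Integral(C2*airyai(2*2^(1/3)*a) + C3*airybi(2*2^(1/3)*a), a)


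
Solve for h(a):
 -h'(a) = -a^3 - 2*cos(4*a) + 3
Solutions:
 h(a) = C1 + a^4/4 - 3*a + sin(4*a)/2


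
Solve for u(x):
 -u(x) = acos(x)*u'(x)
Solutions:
 u(x) = C1*exp(-Integral(1/acos(x), x))


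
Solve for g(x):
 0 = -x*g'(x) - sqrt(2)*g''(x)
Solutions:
 g(x) = C1 + C2*erf(2^(1/4)*x/2)


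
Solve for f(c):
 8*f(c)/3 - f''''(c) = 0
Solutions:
 f(c) = C1*exp(-6^(3/4)*c/3) + C2*exp(6^(3/4)*c/3) + C3*sin(6^(3/4)*c/3) + C4*cos(6^(3/4)*c/3)


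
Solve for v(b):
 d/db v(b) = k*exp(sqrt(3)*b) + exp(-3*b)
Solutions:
 v(b) = C1 + sqrt(3)*k*exp(sqrt(3)*b)/3 - exp(-3*b)/3


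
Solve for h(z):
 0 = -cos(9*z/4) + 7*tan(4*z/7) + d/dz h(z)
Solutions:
 h(z) = C1 + 49*log(cos(4*z/7))/4 + 4*sin(9*z/4)/9


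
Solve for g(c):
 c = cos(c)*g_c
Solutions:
 g(c) = C1 + Integral(c/cos(c), c)


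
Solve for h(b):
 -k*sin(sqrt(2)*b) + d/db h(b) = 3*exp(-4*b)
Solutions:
 h(b) = C1 - sqrt(2)*k*cos(sqrt(2)*b)/2 - 3*exp(-4*b)/4


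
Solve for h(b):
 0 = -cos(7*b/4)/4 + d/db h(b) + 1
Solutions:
 h(b) = C1 - b + sin(7*b/4)/7


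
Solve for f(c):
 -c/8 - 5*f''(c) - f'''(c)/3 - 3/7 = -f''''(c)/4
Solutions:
 f(c) = C1 + C2*c + C3*exp(2*c*(1 - sqrt(46))/3) + C4*exp(2*c*(1 + sqrt(46))/3) - c^3/240 - 353*c^2/8400


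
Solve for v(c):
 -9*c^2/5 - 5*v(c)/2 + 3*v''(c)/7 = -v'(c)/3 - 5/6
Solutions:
 v(c) = C1*exp(c*(-7 + sqrt(1939))/18) + C2*exp(-c*(7 + sqrt(1939))/18) - 18*c^2/25 - 24*c/125 + 799/13125


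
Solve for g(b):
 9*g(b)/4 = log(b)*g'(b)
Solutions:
 g(b) = C1*exp(9*li(b)/4)


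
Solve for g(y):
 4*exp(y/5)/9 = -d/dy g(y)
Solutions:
 g(y) = C1 - 20*exp(y/5)/9


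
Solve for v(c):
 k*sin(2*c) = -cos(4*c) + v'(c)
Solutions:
 v(c) = C1 - k*cos(2*c)/2 + sin(4*c)/4


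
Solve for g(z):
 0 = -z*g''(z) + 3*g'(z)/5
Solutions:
 g(z) = C1 + C2*z^(8/5)


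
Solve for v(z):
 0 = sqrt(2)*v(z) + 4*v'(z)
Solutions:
 v(z) = C1*exp(-sqrt(2)*z/4)


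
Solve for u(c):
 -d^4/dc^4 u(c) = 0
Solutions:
 u(c) = C1 + C2*c + C3*c^2 + C4*c^3


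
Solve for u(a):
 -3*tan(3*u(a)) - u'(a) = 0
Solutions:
 u(a) = -asin(C1*exp(-9*a))/3 + pi/3
 u(a) = asin(C1*exp(-9*a))/3


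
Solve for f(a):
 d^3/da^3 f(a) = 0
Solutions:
 f(a) = C1 + C2*a + C3*a^2


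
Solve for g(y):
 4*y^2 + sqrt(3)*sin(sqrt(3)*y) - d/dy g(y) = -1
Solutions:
 g(y) = C1 + 4*y^3/3 + y - cos(sqrt(3)*y)


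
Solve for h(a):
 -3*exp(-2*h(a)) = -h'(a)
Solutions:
 h(a) = log(-sqrt(C1 + 6*a))
 h(a) = log(C1 + 6*a)/2


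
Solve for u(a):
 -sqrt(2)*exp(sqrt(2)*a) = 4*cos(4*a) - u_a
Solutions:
 u(a) = C1 + exp(sqrt(2)*a) + sin(4*a)


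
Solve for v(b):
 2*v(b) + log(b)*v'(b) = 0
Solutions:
 v(b) = C1*exp(-2*li(b))


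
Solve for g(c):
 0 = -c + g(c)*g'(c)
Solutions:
 g(c) = -sqrt(C1 + c^2)
 g(c) = sqrt(C1 + c^2)


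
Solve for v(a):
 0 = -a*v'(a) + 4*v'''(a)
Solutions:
 v(a) = C1 + Integral(C2*airyai(2^(1/3)*a/2) + C3*airybi(2^(1/3)*a/2), a)


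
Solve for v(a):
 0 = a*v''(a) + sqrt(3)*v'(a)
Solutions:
 v(a) = C1 + C2*a^(1 - sqrt(3))


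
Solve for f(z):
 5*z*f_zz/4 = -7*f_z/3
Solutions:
 f(z) = C1 + C2/z^(13/15)


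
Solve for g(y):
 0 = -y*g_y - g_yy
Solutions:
 g(y) = C1 + C2*erf(sqrt(2)*y/2)


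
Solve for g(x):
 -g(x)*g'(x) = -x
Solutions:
 g(x) = -sqrt(C1 + x^2)
 g(x) = sqrt(C1 + x^2)


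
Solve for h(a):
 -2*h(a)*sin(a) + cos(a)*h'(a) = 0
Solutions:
 h(a) = C1/cos(a)^2


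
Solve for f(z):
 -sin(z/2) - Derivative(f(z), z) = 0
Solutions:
 f(z) = C1 + 2*cos(z/2)


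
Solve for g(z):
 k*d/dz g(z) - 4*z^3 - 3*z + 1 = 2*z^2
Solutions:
 g(z) = C1 + z^4/k + 2*z^3/(3*k) + 3*z^2/(2*k) - z/k


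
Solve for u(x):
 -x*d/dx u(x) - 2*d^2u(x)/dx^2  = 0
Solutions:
 u(x) = C1 + C2*erf(x/2)


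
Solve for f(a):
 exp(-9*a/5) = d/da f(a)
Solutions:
 f(a) = C1 - 5*exp(-9*a/5)/9


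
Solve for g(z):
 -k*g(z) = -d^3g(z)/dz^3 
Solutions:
 g(z) = C1*exp(k^(1/3)*z) + C2*exp(k^(1/3)*z*(-1 + sqrt(3)*I)/2) + C3*exp(-k^(1/3)*z*(1 + sqrt(3)*I)/2)


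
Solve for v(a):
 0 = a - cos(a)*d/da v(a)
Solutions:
 v(a) = C1 + Integral(a/cos(a), a)


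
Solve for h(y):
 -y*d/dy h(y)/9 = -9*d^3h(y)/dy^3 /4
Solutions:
 h(y) = C1 + Integral(C2*airyai(6^(2/3)*y/9) + C3*airybi(6^(2/3)*y/9), y)


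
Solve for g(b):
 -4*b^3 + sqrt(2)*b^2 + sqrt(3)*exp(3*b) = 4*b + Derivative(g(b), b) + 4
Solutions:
 g(b) = C1 - b^4 + sqrt(2)*b^3/3 - 2*b^2 - 4*b + sqrt(3)*exp(3*b)/3


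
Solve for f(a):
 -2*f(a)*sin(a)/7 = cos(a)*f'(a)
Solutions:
 f(a) = C1*cos(a)^(2/7)


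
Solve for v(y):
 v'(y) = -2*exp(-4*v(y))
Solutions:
 v(y) = log(-I*(C1 - 8*y)^(1/4))
 v(y) = log(I*(C1 - 8*y)^(1/4))
 v(y) = log(-(C1 - 8*y)^(1/4))
 v(y) = log(C1 - 8*y)/4


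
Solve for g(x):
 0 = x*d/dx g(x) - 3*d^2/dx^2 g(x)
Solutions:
 g(x) = C1 + C2*erfi(sqrt(6)*x/6)


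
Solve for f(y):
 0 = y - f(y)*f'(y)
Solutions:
 f(y) = -sqrt(C1 + y^2)
 f(y) = sqrt(C1 + y^2)


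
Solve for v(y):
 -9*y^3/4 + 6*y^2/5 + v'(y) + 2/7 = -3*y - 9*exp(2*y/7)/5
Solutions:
 v(y) = C1 + 9*y^4/16 - 2*y^3/5 - 3*y^2/2 - 2*y/7 - 63*exp(2*y/7)/10


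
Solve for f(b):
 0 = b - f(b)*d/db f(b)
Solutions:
 f(b) = -sqrt(C1 + b^2)
 f(b) = sqrt(C1 + b^2)


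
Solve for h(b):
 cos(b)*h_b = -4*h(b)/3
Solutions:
 h(b) = C1*(sin(b) - 1)^(2/3)/(sin(b) + 1)^(2/3)


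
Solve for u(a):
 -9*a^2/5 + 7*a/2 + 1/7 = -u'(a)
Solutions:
 u(a) = C1 + 3*a^3/5 - 7*a^2/4 - a/7


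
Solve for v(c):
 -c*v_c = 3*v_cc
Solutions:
 v(c) = C1 + C2*erf(sqrt(6)*c/6)


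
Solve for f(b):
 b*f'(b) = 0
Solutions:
 f(b) = C1


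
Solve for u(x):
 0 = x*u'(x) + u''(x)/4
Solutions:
 u(x) = C1 + C2*erf(sqrt(2)*x)


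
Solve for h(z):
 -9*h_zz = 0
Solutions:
 h(z) = C1 + C2*z


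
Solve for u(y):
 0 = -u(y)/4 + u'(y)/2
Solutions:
 u(y) = C1*exp(y/2)


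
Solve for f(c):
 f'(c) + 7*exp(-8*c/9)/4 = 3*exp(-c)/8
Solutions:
 f(c) = C1 - 3*exp(-c)/8 + 63*exp(-8*c/9)/32


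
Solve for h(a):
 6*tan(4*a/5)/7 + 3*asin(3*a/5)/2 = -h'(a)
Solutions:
 h(a) = C1 - 3*a*asin(3*a/5)/2 - sqrt(25 - 9*a^2)/2 + 15*log(cos(4*a/5))/14


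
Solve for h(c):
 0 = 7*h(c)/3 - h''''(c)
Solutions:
 h(c) = C1*exp(-3^(3/4)*7^(1/4)*c/3) + C2*exp(3^(3/4)*7^(1/4)*c/3) + C3*sin(3^(3/4)*7^(1/4)*c/3) + C4*cos(3^(3/4)*7^(1/4)*c/3)


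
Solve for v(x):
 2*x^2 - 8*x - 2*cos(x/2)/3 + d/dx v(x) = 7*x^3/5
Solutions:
 v(x) = C1 + 7*x^4/20 - 2*x^3/3 + 4*x^2 + 4*sin(x/2)/3


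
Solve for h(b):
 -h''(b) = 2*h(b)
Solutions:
 h(b) = C1*sin(sqrt(2)*b) + C2*cos(sqrt(2)*b)


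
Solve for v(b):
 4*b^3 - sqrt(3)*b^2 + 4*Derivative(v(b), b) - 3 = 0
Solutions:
 v(b) = C1 - b^4/4 + sqrt(3)*b^3/12 + 3*b/4


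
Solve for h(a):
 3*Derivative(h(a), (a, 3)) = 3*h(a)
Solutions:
 h(a) = C3*exp(a) + (C1*sin(sqrt(3)*a/2) + C2*cos(sqrt(3)*a/2))*exp(-a/2)


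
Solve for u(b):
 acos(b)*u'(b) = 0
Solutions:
 u(b) = C1


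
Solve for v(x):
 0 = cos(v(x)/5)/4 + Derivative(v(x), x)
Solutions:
 x/4 - 5*log(sin(v(x)/5) - 1)/2 + 5*log(sin(v(x)/5) + 1)/2 = C1


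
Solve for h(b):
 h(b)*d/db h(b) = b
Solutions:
 h(b) = -sqrt(C1 + b^2)
 h(b) = sqrt(C1 + b^2)


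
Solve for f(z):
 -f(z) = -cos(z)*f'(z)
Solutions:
 f(z) = C1*sqrt(sin(z) + 1)/sqrt(sin(z) - 1)


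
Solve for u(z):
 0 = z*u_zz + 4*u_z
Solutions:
 u(z) = C1 + C2/z^3


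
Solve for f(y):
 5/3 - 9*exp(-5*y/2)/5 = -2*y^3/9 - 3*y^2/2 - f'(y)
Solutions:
 f(y) = C1 - y^4/18 - y^3/2 - 5*y/3 - 18*exp(-5*y/2)/25


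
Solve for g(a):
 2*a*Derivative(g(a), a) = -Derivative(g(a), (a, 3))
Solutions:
 g(a) = C1 + Integral(C2*airyai(-2^(1/3)*a) + C3*airybi(-2^(1/3)*a), a)


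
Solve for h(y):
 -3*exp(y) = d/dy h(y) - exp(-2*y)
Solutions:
 h(y) = C1 - 3*exp(y) - exp(-2*y)/2


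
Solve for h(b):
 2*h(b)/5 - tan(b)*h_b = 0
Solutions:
 h(b) = C1*sin(b)^(2/5)


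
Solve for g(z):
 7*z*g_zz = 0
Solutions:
 g(z) = C1 + C2*z


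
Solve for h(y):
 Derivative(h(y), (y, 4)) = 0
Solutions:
 h(y) = C1 + C2*y + C3*y^2 + C4*y^3


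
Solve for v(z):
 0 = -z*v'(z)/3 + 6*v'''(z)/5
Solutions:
 v(z) = C1 + Integral(C2*airyai(60^(1/3)*z/6) + C3*airybi(60^(1/3)*z/6), z)


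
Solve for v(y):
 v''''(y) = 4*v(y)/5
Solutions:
 v(y) = C1*exp(-sqrt(2)*5^(3/4)*y/5) + C2*exp(sqrt(2)*5^(3/4)*y/5) + C3*sin(sqrt(2)*5^(3/4)*y/5) + C4*cos(sqrt(2)*5^(3/4)*y/5)


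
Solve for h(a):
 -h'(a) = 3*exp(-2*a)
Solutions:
 h(a) = C1 + 3*exp(-2*a)/2


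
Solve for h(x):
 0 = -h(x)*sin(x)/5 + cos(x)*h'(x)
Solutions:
 h(x) = C1/cos(x)^(1/5)


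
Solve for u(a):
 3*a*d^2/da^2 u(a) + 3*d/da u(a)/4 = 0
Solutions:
 u(a) = C1 + C2*a^(3/4)


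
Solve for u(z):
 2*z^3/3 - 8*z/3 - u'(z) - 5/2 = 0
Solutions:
 u(z) = C1 + z^4/6 - 4*z^2/3 - 5*z/2


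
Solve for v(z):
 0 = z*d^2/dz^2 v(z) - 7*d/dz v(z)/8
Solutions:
 v(z) = C1 + C2*z^(15/8)


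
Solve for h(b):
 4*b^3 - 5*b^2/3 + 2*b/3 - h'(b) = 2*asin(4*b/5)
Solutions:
 h(b) = C1 + b^4 - 5*b^3/9 + b^2/3 - 2*b*asin(4*b/5) - sqrt(25 - 16*b^2)/2


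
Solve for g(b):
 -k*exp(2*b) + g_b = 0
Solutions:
 g(b) = C1 + k*exp(2*b)/2


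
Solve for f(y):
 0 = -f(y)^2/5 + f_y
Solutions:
 f(y) = -5/(C1 + y)


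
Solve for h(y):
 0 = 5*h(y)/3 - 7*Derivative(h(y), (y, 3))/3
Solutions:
 h(y) = C3*exp(5^(1/3)*7^(2/3)*y/7) + (C1*sin(sqrt(3)*5^(1/3)*7^(2/3)*y/14) + C2*cos(sqrt(3)*5^(1/3)*7^(2/3)*y/14))*exp(-5^(1/3)*7^(2/3)*y/14)


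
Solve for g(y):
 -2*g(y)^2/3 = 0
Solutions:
 g(y) = 0


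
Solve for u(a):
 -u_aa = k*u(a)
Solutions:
 u(a) = C1*exp(-a*sqrt(-k)) + C2*exp(a*sqrt(-k))


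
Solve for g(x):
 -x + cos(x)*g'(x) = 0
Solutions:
 g(x) = C1 + Integral(x/cos(x), x)


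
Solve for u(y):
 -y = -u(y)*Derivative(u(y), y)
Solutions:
 u(y) = -sqrt(C1 + y^2)
 u(y) = sqrt(C1 + y^2)


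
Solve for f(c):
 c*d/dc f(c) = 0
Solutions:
 f(c) = C1


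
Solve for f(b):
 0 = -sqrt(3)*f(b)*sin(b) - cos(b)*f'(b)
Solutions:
 f(b) = C1*cos(b)^(sqrt(3))


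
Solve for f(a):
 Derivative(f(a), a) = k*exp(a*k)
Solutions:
 f(a) = C1 + exp(a*k)


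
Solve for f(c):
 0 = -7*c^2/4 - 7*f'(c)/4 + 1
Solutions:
 f(c) = C1 - c^3/3 + 4*c/7


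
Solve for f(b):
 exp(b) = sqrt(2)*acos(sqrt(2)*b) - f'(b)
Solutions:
 f(b) = C1 + sqrt(2)*(b*acos(sqrt(2)*b) - sqrt(2)*sqrt(1 - 2*b^2)/2) - exp(b)


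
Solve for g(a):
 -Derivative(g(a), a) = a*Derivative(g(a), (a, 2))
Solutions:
 g(a) = C1 + C2*log(a)


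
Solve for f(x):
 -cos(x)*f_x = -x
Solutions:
 f(x) = C1 + Integral(x/cos(x), x)


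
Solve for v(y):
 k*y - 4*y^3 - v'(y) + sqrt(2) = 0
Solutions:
 v(y) = C1 + k*y^2/2 - y^4 + sqrt(2)*y


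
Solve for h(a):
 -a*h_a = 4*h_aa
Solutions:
 h(a) = C1 + C2*erf(sqrt(2)*a/4)


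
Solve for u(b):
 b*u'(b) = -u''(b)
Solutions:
 u(b) = C1 + C2*erf(sqrt(2)*b/2)


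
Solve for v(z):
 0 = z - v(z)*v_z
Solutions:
 v(z) = -sqrt(C1 + z^2)
 v(z) = sqrt(C1 + z^2)


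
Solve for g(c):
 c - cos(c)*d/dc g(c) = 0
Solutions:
 g(c) = C1 + Integral(c/cos(c), c)


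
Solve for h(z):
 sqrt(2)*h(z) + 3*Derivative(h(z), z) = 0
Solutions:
 h(z) = C1*exp(-sqrt(2)*z/3)


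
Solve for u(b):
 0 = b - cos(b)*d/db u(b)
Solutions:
 u(b) = C1 + Integral(b/cos(b), b)


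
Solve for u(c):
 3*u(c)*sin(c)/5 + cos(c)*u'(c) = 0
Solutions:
 u(c) = C1*cos(c)^(3/5)


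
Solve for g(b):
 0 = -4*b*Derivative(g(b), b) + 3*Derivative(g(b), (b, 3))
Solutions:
 g(b) = C1 + Integral(C2*airyai(6^(2/3)*b/3) + C3*airybi(6^(2/3)*b/3), b)


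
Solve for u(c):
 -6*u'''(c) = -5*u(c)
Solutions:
 u(c) = C3*exp(5^(1/3)*6^(2/3)*c/6) + (C1*sin(2^(2/3)*3^(1/6)*5^(1/3)*c/4) + C2*cos(2^(2/3)*3^(1/6)*5^(1/3)*c/4))*exp(-5^(1/3)*6^(2/3)*c/12)


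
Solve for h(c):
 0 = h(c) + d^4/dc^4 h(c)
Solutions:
 h(c) = (C1*sin(sqrt(2)*c/2) + C2*cos(sqrt(2)*c/2))*exp(-sqrt(2)*c/2) + (C3*sin(sqrt(2)*c/2) + C4*cos(sqrt(2)*c/2))*exp(sqrt(2)*c/2)


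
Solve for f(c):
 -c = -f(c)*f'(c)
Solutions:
 f(c) = -sqrt(C1 + c^2)
 f(c) = sqrt(C1 + c^2)


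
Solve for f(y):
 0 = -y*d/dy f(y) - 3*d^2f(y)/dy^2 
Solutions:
 f(y) = C1 + C2*erf(sqrt(6)*y/6)


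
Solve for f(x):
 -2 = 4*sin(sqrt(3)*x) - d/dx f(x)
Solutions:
 f(x) = C1 + 2*x - 4*sqrt(3)*cos(sqrt(3)*x)/3


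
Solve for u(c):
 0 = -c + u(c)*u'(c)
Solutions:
 u(c) = -sqrt(C1 + c^2)
 u(c) = sqrt(C1 + c^2)


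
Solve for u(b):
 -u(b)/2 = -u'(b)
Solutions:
 u(b) = C1*exp(b/2)


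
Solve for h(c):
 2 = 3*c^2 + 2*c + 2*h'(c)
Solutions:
 h(c) = C1 - c^3/2 - c^2/2 + c


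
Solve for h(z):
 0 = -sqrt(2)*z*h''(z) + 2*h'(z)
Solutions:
 h(z) = C1 + C2*z^(1 + sqrt(2))


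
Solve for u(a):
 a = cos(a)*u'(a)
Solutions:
 u(a) = C1 + Integral(a/cos(a), a)


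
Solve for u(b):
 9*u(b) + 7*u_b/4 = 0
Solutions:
 u(b) = C1*exp(-36*b/7)


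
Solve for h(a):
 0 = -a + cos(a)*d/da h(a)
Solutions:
 h(a) = C1 + Integral(a/cos(a), a)


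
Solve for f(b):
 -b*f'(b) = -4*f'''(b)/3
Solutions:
 f(b) = C1 + Integral(C2*airyai(6^(1/3)*b/2) + C3*airybi(6^(1/3)*b/2), b)


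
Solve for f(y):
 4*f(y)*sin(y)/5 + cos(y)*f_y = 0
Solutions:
 f(y) = C1*cos(y)^(4/5)


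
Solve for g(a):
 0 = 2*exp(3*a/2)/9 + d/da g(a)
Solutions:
 g(a) = C1 - 4*exp(3*a/2)/27


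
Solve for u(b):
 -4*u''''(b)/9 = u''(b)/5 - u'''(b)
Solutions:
 u(b) = C1 + C2*b + C3*exp(3*b*(15 - sqrt(145))/40) + C4*exp(3*b*(sqrt(145) + 15)/40)


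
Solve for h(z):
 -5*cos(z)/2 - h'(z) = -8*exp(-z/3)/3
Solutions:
 h(z) = C1 - 5*sin(z)/2 - 8*exp(-z/3)


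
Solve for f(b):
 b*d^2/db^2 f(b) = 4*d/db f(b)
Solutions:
 f(b) = C1 + C2*b^5


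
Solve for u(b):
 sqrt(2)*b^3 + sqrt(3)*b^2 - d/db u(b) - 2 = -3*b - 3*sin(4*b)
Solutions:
 u(b) = C1 + sqrt(2)*b^4/4 + sqrt(3)*b^3/3 + 3*b^2/2 - 2*b - 3*cos(4*b)/4


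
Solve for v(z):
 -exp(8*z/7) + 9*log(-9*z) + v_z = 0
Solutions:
 v(z) = C1 - 9*z*log(-z) + 9*z*(1 - 2*log(3)) + 7*exp(8*z/7)/8


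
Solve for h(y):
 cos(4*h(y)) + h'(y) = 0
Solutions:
 h(y) = -asin((C1 + exp(8*y))/(C1 - exp(8*y)))/4 + pi/4
 h(y) = asin((C1 + exp(8*y))/(C1 - exp(8*y)))/4


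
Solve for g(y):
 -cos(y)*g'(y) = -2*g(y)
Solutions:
 g(y) = C1*(sin(y) + 1)/(sin(y) - 1)


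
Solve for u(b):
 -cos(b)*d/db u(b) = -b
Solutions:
 u(b) = C1 + Integral(b/cos(b), b)


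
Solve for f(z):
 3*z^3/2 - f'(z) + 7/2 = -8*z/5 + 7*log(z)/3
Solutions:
 f(z) = C1 + 3*z^4/8 + 4*z^2/5 - 7*z*log(z)/3 + 35*z/6


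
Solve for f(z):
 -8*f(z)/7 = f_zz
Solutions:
 f(z) = C1*sin(2*sqrt(14)*z/7) + C2*cos(2*sqrt(14)*z/7)


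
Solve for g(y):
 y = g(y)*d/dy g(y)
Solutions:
 g(y) = -sqrt(C1 + y^2)
 g(y) = sqrt(C1 + y^2)


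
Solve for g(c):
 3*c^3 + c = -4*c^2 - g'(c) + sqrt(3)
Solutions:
 g(c) = C1 - 3*c^4/4 - 4*c^3/3 - c^2/2 + sqrt(3)*c


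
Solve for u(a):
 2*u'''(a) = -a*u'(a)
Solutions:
 u(a) = C1 + Integral(C2*airyai(-2^(2/3)*a/2) + C3*airybi(-2^(2/3)*a/2), a)


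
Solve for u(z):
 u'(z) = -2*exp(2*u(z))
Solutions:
 u(z) = log(-sqrt(-1/(C1 - 2*z))) - log(2)/2
 u(z) = log(-1/(C1 - 2*z))/2 - log(2)/2


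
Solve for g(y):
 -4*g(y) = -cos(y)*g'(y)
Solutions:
 g(y) = C1*(sin(y)^2 + 2*sin(y) + 1)/(sin(y)^2 - 2*sin(y) + 1)


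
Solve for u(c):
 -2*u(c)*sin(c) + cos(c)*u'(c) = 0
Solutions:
 u(c) = C1/cos(c)^2


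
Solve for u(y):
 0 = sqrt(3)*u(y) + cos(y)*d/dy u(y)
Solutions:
 u(y) = C1*(sin(y) - 1)^(sqrt(3)/2)/(sin(y) + 1)^(sqrt(3)/2)


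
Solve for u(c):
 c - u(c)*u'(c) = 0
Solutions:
 u(c) = -sqrt(C1 + c^2)
 u(c) = sqrt(C1 + c^2)


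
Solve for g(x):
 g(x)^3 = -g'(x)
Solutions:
 g(x) = -sqrt(2)*sqrt(-1/(C1 - x))/2
 g(x) = sqrt(2)*sqrt(-1/(C1 - x))/2


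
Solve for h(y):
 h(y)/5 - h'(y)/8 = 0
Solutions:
 h(y) = C1*exp(8*y/5)


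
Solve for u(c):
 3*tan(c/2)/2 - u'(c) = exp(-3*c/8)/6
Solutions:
 u(c) = C1 + 3*log(tan(c/2)^2 + 1)/2 + 4*exp(-3*c/8)/9


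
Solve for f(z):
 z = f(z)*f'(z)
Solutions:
 f(z) = -sqrt(C1 + z^2)
 f(z) = sqrt(C1 + z^2)


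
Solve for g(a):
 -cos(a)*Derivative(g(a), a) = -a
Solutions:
 g(a) = C1 + Integral(a/cos(a), a)


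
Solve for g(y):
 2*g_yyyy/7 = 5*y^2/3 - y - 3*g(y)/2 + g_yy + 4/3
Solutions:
 g(y) = 10*y^2/9 - 2*y/3 + (C1*sin(sqrt(2)*21^(1/4)*y*sin(atan(sqrt(35)/7)/2)/2) + C2*cos(sqrt(2)*21^(1/4)*y*sin(atan(sqrt(35)/7)/2)/2))*exp(-sqrt(2)*21^(1/4)*y*cos(atan(sqrt(35)/7)/2)/2) + (C3*sin(sqrt(2)*21^(1/4)*y*sin(atan(sqrt(35)/7)/2)/2) + C4*cos(sqrt(2)*21^(1/4)*y*sin(atan(sqrt(35)/7)/2)/2))*exp(sqrt(2)*21^(1/4)*y*cos(atan(sqrt(35)/7)/2)/2) + 64/27


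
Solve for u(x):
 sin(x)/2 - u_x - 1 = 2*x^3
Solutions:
 u(x) = C1 - x^4/2 - x - cos(x)/2


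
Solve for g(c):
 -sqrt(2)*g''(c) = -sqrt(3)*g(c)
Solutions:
 g(c) = C1*exp(-2^(3/4)*3^(1/4)*c/2) + C2*exp(2^(3/4)*3^(1/4)*c/2)


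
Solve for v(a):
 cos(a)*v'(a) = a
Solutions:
 v(a) = C1 + Integral(a/cos(a), a)


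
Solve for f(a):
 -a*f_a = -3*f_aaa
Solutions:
 f(a) = C1 + Integral(C2*airyai(3^(2/3)*a/3) + C3*airybi(3^(2/3)*a/3), a)


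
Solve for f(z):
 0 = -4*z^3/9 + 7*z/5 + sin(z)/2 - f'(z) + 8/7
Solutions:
 f(z) = C1 - z^4/9 + 7*z^2/10 + 8*z/7 - cos(z)/2


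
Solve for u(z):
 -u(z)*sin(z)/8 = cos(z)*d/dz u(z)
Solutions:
 u(z) = C1*cos(z)^(1/8)


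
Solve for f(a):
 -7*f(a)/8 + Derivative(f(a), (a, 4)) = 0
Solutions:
 f(a) = C1*exp(-14^(1/4)*a/2) + C2*exp(14^(1/4)*a/2) + C3*sin(14^(1/4)*a/2) + C4*cos(14^(1/4)*a/2)


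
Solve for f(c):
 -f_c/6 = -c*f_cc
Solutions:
 f(c) = C1 + C2*c^(7/6)


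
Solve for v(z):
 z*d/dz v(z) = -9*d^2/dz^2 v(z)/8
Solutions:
 v(z) = C1 + C2*erf(2*z/3)


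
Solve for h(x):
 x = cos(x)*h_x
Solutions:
 h(x) = C1 + Integral(x/cos(x), x)


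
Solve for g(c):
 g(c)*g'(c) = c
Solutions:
 g(c) = -sqrt(C1 + c^2)
 g(c) = sqrt(C1 + c^2)


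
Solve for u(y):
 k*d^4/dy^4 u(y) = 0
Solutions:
 u(y) = C1 + C2*y + C3*y^2 + C4*y^3


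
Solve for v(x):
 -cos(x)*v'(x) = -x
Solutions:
 v(x) = C1 + Integral(x/cos(x), x)


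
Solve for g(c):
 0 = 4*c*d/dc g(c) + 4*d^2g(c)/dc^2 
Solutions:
 g(c) = C1 + C2*erf(sqrt(2)*c/2)


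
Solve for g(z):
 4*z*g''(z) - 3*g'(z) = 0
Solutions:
 g(z) = C1 + C2*z^(7/4)


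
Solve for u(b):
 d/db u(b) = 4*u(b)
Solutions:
 u(b) = C1*exp(4*b)


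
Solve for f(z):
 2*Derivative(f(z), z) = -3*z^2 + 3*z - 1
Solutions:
 f(z) = C1 - z^3/2 + 3*z^2/4 - z/2


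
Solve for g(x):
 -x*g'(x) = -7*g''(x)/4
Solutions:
 g(x) = C1 + C2*erfi(sqrt(14)*x/7)


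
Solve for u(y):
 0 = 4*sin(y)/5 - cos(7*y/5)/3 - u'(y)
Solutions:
 u(y) = C1 - 5*sin(7*y/5)/21 - 4*cos(y)/5


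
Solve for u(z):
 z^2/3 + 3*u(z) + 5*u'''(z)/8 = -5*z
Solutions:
 u(z) = C3*exp(-2*3^(1/3)*5^(2/3)*z/5) - z^2/9 - 5*z/3 + (C1*sin(3^(5/6)*5^(2/3)*z/5) + C2*cos(3^(5/6)*5^(2/3)*z/5))*exp(3^(1/3)*5^(2/3)*z/5)


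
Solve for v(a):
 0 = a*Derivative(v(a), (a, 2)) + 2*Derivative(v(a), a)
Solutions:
 v(a) = C1 + C2/a


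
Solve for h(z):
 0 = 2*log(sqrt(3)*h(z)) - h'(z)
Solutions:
 -Integral(1/(2*log(_y) + log(3)), (_y, h(z))) = C1 - z


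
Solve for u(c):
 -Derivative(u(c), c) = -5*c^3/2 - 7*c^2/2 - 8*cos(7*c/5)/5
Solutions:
 u(c) = C1 + 5*c^4/8 + 7*c^3/6 + 8*sin(7*c/5)/7


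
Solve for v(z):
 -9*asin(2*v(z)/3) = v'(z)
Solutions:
 Integral(1/asin(2*_y/3), (_y, v(z))) = C1 - 9*z


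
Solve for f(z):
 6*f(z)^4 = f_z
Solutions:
 f(z) = (-1/(C1 + 18*z))^(1/3)
 f(z) = (-1/(C1 + 6*z))^(1/3)*(-3^(2/3) - 3*3^(1/6)*I)/6
 f(z) = (-1/(C1 + 6*z))^(1/3)*(-3^(2/3) + 3*3^(1/6)*I)/6


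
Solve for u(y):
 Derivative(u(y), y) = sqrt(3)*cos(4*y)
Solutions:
 u(y) = C1 + sqrt(3)*sin(4*y)/4


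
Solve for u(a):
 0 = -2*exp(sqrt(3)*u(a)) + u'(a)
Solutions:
 u(a) = sqrt(3)*(2*log(-1/(C1 + 2*a)) - log(3))/6


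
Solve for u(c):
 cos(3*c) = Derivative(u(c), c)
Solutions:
 u(c) = C1 + sin(3*c)/3


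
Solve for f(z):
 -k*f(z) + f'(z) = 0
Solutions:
 f(z) = C1*exp(k*z)


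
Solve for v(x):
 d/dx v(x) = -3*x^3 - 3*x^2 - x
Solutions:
 v(x) = C1 - 3*x^4/4 - x^3 - x^2/2


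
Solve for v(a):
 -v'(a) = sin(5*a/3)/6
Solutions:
 v(a) = C1 + cos(5*a/3)/10


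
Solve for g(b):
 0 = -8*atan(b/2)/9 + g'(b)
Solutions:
 g(b) = C1 + 8*b*atan(b/2)/9 - 8*log(b^2 + 4)/9


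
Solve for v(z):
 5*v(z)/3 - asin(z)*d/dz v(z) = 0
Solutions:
 v(z) = C1*exp(5*Integral(1/asin(z), z)/3)


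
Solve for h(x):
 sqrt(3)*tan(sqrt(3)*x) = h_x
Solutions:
 h(x) = C1 - log(cos(sqrt(3)*x))


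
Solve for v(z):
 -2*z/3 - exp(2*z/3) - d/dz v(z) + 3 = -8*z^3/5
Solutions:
 v(z) = C1 + 2*z^4/5 - z^2/3 + 3*z - 3*exp(2*z/3)/2


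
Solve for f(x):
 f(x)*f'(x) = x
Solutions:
 f(x) = -sqrt(C1 + x^2)
 f(x) = sqrt(C1 + x^2)


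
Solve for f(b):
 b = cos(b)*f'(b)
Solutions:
 f(b) = C1 + Integral(b/cos(b), b)


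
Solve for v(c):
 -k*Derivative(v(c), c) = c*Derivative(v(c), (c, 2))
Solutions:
 v(c) = C1 + c^(1 - re(k))*(C2*sin(log(c)*Abs(im(k))) + C3*cos(log(c)*im(k)))


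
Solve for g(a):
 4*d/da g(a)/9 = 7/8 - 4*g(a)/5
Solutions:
 g(a) = C1*exp(-9*a/5) + 35/32


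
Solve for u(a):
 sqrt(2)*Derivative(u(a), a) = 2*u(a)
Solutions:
 u(a) = C1*exp(sqrt(2)*a)


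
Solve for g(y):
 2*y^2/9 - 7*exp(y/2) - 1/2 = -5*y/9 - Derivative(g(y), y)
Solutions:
 g(y) = C1 - 2*y^3/27 - 5*y^2/18 + y/2 + 14*exp(y/2)


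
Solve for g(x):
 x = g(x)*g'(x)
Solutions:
 g(x) = -sqrt(C1 + x^2)
 g(x) = sqrt(C1 + x^2)


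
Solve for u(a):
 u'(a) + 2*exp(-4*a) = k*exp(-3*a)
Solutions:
 u(a) = C1 - k*exp(-3*a)/3 + exp(-4*a)/2


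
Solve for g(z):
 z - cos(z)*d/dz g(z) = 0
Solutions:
 g(z) = C1 + Integral(z/cos(z), z)


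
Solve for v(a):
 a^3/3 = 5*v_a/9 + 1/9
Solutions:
 v(a) = C1 + 3*a^4/20 - a/5


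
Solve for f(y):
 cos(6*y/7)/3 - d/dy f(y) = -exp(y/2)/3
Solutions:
 f(y) = C1 + 2*exp(y/2)/3 + 7*sin(6*y/7)/18


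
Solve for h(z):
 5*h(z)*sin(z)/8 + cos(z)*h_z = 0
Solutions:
 h(z) = C1*cos(z)^(5/8)


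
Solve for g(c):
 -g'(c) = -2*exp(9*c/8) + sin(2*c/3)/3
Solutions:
 g(c) = C1 + 16*exp(9*c/8)/9 + cos(2*c/3)/2


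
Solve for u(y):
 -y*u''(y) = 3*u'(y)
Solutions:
 u(y) = C1 + C2/y^2


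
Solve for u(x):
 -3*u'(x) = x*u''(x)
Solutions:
 u(x) = C1 + C2/x^2


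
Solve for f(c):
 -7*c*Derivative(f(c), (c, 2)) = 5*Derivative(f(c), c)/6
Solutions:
 f(c) = C1 + C2*c^(37/42)


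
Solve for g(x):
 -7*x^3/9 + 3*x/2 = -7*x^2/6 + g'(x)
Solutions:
 g(x) = C1 - 7*x^4/36 + 7*x^3/18 + 3*x^2/4


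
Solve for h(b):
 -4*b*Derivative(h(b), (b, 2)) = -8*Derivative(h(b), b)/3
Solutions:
 h(b) = C1 + C2*b^(5/3)


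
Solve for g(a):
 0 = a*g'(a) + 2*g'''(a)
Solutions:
 g(a) = C1 + Integral(C2*airyai(-2^(2/3)*a/2) + C3*airybi(-2^(2/3)*a/2), a)
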